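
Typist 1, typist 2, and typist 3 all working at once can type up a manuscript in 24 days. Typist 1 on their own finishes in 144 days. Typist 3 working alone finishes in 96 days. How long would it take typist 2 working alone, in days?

288/7 days

Combined rate is 1/24 per day.
Known contribution: 1/144 + 1/96 = (2 + 3)/288 = 5/288 per day.
So typist 2's rate is 1/24 − 5/288 = 7/288, meaning 288/7 days alone.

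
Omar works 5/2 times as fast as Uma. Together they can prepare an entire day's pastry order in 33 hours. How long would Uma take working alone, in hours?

Let Uma's rate be r; then Omar's rate is (5/2)r, so together (5/2 + 1)r = (7/2)r = 1/33.
Thus r = 2/231 per hour.
Uma alone: 231/2 hours; Omar alone: 231/5 hours.

231/2 hours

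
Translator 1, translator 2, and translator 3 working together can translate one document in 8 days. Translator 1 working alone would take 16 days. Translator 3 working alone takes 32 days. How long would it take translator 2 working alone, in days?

Combined rate is 1/8 per day.
Known contribution: 1/16 + 1/32 = (2 + 1)/32 = 3/32 per day.
So translator 2's rate is 1/8 − 3/32 = 1/32, meaning 32 days alone.

32 days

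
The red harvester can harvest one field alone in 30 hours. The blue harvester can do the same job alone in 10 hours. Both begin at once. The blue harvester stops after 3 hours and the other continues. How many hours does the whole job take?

In the first 3 hours the combined rate is 2/15, so 2/5 of the job is done, leaving 3/5.
After the blue harvester leaves the rate is 1/30 per hour; the remaining 3/5 takes 18 hours.
Total = 3 + 18 = 21 hours.

21 hours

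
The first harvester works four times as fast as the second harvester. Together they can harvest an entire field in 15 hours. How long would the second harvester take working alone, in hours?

75 hours

Let the second harvester's rate be r; then the first harvester's rate is 4r, so together (4 + 1)r = 5r = 1/15.
Thus r = 1/75 per hour.
The second harvester alone: 75 hours; the first harvester alone: 75/4 hours.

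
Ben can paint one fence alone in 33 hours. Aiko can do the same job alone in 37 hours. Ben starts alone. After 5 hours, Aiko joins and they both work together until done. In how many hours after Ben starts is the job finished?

99/5 hours

In the first 5 hours Ben alone does 5/33 of the job, leaving 28/33.
Once everyone is working, combined rate: 1/33 + 1/37 = (37 + 33)/1221 = 70/1221 per hour.
Remaining 28/33 at 70/1221 per hour takes 74/5 hours.
Total from the start = 5 + 74/5 = 99/5 hours.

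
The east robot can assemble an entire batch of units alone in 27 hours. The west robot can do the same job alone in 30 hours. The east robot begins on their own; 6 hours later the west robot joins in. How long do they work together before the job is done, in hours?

210/19 hours

In the first 6 hours the east robot alone does 6/27 = 2/9 of the job, leaving 7/9.
Once everyone is working, combined rate: 1/27 + 1/30 = (10 + 9)/270 = 19/270 per hour.
Remaining 7/9 at 19/270 per hour takes 210/19 hours.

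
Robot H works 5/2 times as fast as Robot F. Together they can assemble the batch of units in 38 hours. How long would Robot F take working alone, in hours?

133 hours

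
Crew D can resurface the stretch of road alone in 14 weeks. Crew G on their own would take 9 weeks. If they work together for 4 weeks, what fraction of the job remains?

Combined rate: 1/14 + 1/9 = (9 + 14)/126 = 23/126 per week.
In 4 weeks they complete 4·23/126 = 46/63 of the job.
So 17/63 remains.

17/63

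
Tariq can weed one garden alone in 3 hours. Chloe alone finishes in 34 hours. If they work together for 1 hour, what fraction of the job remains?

Combined rate: 1/3 + 1/34 = (34 + 3)/102 = 37/102 per hour.
In 1 hour they complete 1·37/102 = 37/102 of the job.
So 65/102 remains.

65/102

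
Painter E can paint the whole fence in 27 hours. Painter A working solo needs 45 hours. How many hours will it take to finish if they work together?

135/8 hours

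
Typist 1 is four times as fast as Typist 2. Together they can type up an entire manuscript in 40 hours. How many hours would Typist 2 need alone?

Let Typist 2's rate be r; then Typist 1's rate is 4r, so together (4 + 1)r = 5r = 1/40.
Thus r = 1/200 per hour.
Typist 2 alone: 200 hours; Typist 1 alone: 50 hours.

200 hours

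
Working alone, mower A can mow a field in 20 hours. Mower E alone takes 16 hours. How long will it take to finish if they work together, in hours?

80/9 hours

With two workers the combined time is the product over the sum: 20·16/(20+16) = 320/36 = 80/9 hours.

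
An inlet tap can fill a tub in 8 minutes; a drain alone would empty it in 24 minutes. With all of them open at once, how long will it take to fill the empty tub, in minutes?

Net rate = 1/8 − 1/24 = (3 − 1)/24 = 2/24 = 1/12 per minute.
Filling time = 1 ÷ (1/12) = 12 minutes.

12 minutes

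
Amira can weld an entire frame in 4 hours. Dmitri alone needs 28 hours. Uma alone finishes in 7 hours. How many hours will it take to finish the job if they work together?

Combined rate: 1/4 + 1/28 + 1/7 = (7 + 1 + 4)/28 = 12/28 = 3/7 per hour.
Time = 1 ÷ (3/7) = 7/3 hours.

7/3 hours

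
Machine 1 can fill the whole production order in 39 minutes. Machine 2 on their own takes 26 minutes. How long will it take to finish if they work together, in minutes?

78/5 minutes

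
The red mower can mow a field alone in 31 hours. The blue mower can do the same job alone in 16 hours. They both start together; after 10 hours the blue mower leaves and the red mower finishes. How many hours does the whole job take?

93/8 hours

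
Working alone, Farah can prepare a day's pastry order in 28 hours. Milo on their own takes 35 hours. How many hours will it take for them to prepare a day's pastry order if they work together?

140/9 hours

Combined rate: 1/28 + 1/35 = (5 + 4)/140 = 9/140 per hour.
Time = 1 ÷ (9/140) = 140/9 hours.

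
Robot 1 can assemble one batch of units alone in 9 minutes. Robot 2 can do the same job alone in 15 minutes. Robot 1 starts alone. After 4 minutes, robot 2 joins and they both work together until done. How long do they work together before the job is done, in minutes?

In the first 4 minutes robot 1 alone does 4/9 of the job, leaving 5/9.
Once everyone is working, combined rate: 1/9 + 1/15 = (5 + 3)/45 = 8/45 per minute.
Remaining 5/9 at 8/45 per minute takes 25/8 minutes.

25/8 minutes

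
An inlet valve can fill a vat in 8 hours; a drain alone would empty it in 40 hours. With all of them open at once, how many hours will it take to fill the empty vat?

10 hours

Net rate = 1/8 − 1/40 = (5 − 1)/40 = 4/40 = 1/10 per hour.
Filling time = 1 ÷ (1/10) = 10 hours.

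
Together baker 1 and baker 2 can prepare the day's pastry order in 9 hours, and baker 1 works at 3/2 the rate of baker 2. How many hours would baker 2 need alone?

Let baker 2's rate be r; then baker 1's rate is (3/2)r, so together (3/2 + 1)r = (5/2)r = 1/9.
Thus r = 2/45 per hour.
Baker 2 alone: 45/2 hours; baker 1 alone: 15 hours.

45/2 hours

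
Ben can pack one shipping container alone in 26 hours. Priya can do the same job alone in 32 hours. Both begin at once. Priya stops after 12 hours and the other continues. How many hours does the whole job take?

65/4 hours

In the first 12 hours the combined rate is 29/416, so 87/104 of the job is done, leaving 17/104.
After Priya leaves the rate is 1/26 per hour; the remaining 17/104 takes 17/4 hours.
Total = 12 + 17/4 = 65/4 hours.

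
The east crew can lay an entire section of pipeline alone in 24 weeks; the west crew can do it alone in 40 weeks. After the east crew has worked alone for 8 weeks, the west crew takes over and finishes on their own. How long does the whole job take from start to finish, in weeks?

In 8 weeks the east crew does 8/24 = 1/3 of the job, leaving 2/3.
The west crew works at 1/40 per week, so finishing takes 2/3 ÷ 1/40 = 80/3 weeks.
Total time = 8 + 80/3 = 104/3 weeks.

104/3 weeks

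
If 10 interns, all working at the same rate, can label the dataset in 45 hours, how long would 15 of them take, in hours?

Total work is 10·45 = 450 intern-hours.
With 15 interns: 450/15 = 30 hours.

30 hours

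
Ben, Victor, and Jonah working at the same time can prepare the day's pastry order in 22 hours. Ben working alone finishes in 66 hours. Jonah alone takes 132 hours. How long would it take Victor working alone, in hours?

Combined rate is 1/22 per hour.
Known contribution: 1/66 + 1/132 = (2 + 1)/132 = 3/132 = 1/44 per hour.
So Victor's rate is 1/22 − 1/44 = 1/44, meaning 44 hours alone.

44 hours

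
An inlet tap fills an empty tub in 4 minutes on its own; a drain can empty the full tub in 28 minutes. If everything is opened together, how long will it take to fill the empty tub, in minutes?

Net rate = 1/4 − 1/28 = (7 − 1)/28 = 6/28 = 3/14 per minute.
Filling time = 1 ÷ (3/14) = 14/3 minutes.

14/3 minutes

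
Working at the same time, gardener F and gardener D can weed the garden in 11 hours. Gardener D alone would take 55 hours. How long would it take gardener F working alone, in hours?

Combined rate is 1/11 per hour.
Known contribution: 1/55 per hour.
So gardener F's rate is 1/11 − 1/55 = 4/55, meaning 55/4 hours alone.

55/4 hours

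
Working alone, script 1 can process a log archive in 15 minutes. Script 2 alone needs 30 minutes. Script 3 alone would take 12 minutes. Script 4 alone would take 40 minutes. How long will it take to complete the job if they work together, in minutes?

Combined rate: 1/15 + 1/30 + 1/12 + 1/40 = (8 + 4 + 10 + 3)/120 = 25/120 = 5/24 per minute.
Time = 1 ÷ (5/24) = 24/5 minutes.

24/5 minutes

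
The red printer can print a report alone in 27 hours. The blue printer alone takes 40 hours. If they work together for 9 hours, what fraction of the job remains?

Combined rate: 1/27 + 1/40 = (40 + 27)/1080 = 67/1080 per hour.
In 9 hours they complete 9·67/1080 = 67/120 of the job.
So 53/120 remains.

53/120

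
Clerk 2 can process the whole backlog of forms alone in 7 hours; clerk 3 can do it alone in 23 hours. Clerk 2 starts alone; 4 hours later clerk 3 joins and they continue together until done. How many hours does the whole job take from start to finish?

In 4 hours clerk 2 does 4/7 of the job, leaving 3/7.
Clerk 2 and clerk 3 together work at 30/161 per hour, so finishing takes 3/7 ÷ 30/161 = 23/10 hours.
Total time = 4 + 23/10 = 63/10 hours.

63/10 hours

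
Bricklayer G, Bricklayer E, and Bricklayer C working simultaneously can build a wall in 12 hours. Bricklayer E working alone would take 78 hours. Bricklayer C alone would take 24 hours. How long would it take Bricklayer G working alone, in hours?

104/3 hours

Combined rate is 1/12 per hour.
Known contribution: 1/78 + 1/24 = (4 + 13)/312 = 17/312 per hour.
So Bricklayer G's rate is 1/12 − 17/312 = 3/104, meaning 104/3 hours alone.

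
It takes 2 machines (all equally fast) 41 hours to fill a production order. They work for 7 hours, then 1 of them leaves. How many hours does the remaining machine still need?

One machine does 1/82 of the job per hour.
After 7 hours with 2 machines, 7/41 is done (34/41 left).
With 1 machine the rate is 1/82, so the rest takes 34/41 ÷ 1/82 = 68 hours.

68 hours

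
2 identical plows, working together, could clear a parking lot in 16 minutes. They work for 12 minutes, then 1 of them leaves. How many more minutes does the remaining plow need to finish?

8 minutes

One plow does 1/32 of the job per minute.
After 12 minutes with 2 plows, 3/4 is done (1/4 left).
With 1 plow the rate is 1/32, so the rest takes 1/4 ÷ 1/32 = 8 minutes.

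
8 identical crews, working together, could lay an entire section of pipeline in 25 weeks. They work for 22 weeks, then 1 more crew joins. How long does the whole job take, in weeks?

One crew does 1/200 of the job per week.
After 22 weeks with 8 crews, 22/25 is done (3/25 left).
With 9 crews the rate is 9/200, so the rest takes 3/25 ÷ 9/200 = 8/3 weeks.
Total = 22 + 8/3 = 74/3 weeks.

74/3 weeks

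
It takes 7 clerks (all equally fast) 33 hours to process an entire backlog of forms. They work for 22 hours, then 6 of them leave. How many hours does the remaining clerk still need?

One clerk does 1/231 of the job per hour.
After 22 hours with 7 clerks, 2/3 is done (1/3 left).
With 1 clerk the rate is 1/231, so the rest takes 1/3 ÷ 1/231 = 77 hours.

77 hours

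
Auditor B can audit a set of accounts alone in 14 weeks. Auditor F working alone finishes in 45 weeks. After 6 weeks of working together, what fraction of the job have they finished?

Combined rate: 1/14 + 1/45 = (45 + 14)/630 = 59/630 per week.
In 6 weeks they complete 6·59/630 = 59/105 of the job.

59/105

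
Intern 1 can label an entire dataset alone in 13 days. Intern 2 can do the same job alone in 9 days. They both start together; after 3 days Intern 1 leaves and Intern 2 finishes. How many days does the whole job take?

90/13 days

In the first 3 days the combined rate is 22/117, so 22/39 of the job is done, leaving 17/39.
After Intern 1 leaves the rate is 1/9 per day; the remaining 17/39 takes 51/13 days.
Total = 3 + 51/13 = 90/13 days.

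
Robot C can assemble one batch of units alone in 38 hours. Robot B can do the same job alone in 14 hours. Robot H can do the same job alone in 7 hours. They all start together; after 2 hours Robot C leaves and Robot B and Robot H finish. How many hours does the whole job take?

84/19 hours

In the first 2 hours the combined rate is 32/133, so 64/133 of the job is done, leaving 69/133.
After Robot C leaves the rate is 3/14 per hour; the remaining 69/133 takes 46/19 hours.
Total = 2 + 46/19 = 84/19 hours.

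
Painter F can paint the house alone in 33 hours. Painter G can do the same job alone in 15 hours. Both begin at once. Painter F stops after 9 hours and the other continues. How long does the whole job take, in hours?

In the first 9 hours the combined rate is 16/165, so 48/55 of the job is done, leaving 7/55.
After painter F leaves the rate is 1/15 per hour; the remaining 7/55 takes 21/11 hours.
Total = 9 + 21/11 = 120/11 hours.

120/11 hours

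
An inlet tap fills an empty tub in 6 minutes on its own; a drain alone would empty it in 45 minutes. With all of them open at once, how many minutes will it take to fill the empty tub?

Net rate = 1/6 − 1/45 = (15 − 2)/90 = 13/90 per minute.
Filling time = 1 ÷ (13/90) = 90/13 minutes.

90/13 minutes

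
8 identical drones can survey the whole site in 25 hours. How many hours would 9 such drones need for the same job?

200/9 hours

Total work is 8·25 = 200 drone-hours.
With 9 drones: 200/9 hours.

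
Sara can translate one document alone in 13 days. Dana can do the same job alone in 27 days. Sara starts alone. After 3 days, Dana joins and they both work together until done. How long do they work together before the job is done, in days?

In the first 3 days Sara alone does 3/13 of the job, leaving 10/13.
Once everyone is working, combined rate: 1/13 + 1/27 = (27 + 13)/351 = 40/351 per day.
Remaining 10/13 at 40/351 per day takes 27/4 days.

27/4 days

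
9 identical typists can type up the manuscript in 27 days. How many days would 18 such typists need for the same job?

27/2 days

Total work is 9·27 = 243 typist-days.
With 18 typists: 243/18 = 27/2 days.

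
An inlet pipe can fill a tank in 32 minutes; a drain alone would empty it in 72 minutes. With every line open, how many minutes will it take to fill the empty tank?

288/5 minutes

Net rate = 1/32 − 1/72 = (9 − 4)/288 = 5/288 per minute.
Filling time = 1 ÷ (5/288) = 288/5 minutes.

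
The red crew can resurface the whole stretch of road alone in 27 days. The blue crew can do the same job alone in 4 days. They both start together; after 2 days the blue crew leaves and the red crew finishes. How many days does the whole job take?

27/2 days

In the first 2 days the combined rate is 31/108, so 31/54 of the job is done, leaving 23/54.
After the blue crew leaves the rate is 1/27 per day; the remaining 23/54 takes 23/2 days.
Total = 2 + 23/2 = 27/2 days.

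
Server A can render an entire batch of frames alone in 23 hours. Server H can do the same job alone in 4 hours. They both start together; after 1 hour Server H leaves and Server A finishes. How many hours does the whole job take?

69/4 hours

In the first 1 hour the combined rate is 27/92, so 27/92 of the job is done, leaving 65/92.
After Server H leaves the rate is 1/23 per hour; the remaining 65/92 takes 65/4 hours.
Total = 1 + 65/4 = 69/4 hours.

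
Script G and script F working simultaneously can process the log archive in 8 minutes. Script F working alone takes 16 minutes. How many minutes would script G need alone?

16 minutes

Combined rate is 1/8 per minute.
Known contribution: 1/16 per minute.
So script G's rate is 1/8 − 1/16 = 1/16, meaning 16 minutes alone.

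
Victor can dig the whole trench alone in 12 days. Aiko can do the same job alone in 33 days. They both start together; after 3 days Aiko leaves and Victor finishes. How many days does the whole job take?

120/11 days

In the first 3 days the combined rate is 5/44, so 15/44 of the job is done, leaving 29/44.
After Aiko leaves the rate is 1/12 per day; the remaining 29/44 takes 87/11 days.
Total = 3 + 87/11 = 120/11 days.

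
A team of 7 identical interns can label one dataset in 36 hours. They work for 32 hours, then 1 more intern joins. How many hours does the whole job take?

One intern does 1/252 of the job per hour.
After 32 hours with 7 interns, 8/9 is done (1/9 left).
With 8 interns the rate is 8/252 = 2/63, so the rest takes 1/9 ÷ 2/63 = 7/2 hours.
Total = 32 + 7/2 = 71/2 hours.

71/2 hours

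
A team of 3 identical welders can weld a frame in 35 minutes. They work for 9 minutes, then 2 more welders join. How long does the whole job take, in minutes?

123/5 minutes

One welder does 1/105 of the job per minute.
After 9 minutes with 3 welders, 9/35 is done (26/35 left).
With 5 welders the rate is 5/105 = 1/21, so the rest takes 26/35 ÷ 1/21 = 78/5 minutes.
Total = 9 + 78/5 = 123/5 minutes.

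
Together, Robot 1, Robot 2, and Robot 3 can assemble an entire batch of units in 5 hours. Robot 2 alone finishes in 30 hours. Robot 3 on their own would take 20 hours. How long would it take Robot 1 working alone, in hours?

60/7 hours

Combined rate is 1/5 per hour.
Known contribution: 1/30 + 1/20 = (2 + 3)/60 = 5/60 = 1/12 per hour.
So Robot 1's rate is 1/5 − 1/12 = 7/60, meaning 60/7 hours alone.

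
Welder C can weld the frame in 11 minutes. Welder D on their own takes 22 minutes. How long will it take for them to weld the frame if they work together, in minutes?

22/3 minutes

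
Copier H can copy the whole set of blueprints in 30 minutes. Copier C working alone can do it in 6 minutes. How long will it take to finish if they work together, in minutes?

5 minutes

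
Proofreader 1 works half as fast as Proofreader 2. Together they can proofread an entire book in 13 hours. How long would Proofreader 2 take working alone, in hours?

Let Proofreader 2's rate be r; then Proofreader 1's rate is (1/2)r, so together (1/2 + 1)r = (3/2)r = 1/13.
Thus r = 2/39 per hour.
Proofreader 2 alone: 39/2 hours; Proofreader 1 alone: 39 hours.

39/2 hours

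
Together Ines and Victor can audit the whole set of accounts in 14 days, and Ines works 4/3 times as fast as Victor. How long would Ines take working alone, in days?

Let Victor's rate be r; then Ines's rate is (4/3)r, so together (4/3 + 1)r = (7/3)r = 1/14.
Thus r = 3/98 per day.
Victor alone: 98/3 days; Ines alone: 49/2 days.

49/2 days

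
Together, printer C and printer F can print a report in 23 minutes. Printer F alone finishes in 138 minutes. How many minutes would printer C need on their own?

138/5 minutes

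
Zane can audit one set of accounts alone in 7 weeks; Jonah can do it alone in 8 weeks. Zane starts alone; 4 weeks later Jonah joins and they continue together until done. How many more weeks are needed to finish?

In 4 weeks Zane does 4/7 of the job, leaving 3/7.
Zane and Jonah together work at 15/56 per week, so finishing takes 3/7 ÷ 15/56 = 8/5 weeks.

8/5 weeks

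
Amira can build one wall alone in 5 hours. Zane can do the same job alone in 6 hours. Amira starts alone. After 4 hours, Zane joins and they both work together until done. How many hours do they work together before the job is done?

6/11 hours

In the first 4 hours Amira alone does 4/5 of the job, leaving 1/5.
Once everyone is working, combined rate: 1/5 + 1/6 = (6 + 5)/30 = 11/30 per hour.
Remaining 1/5 at 11/30 per hour takes 6/11 hours.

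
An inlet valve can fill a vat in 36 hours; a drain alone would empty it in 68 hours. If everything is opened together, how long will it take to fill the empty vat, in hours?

Net rate = 1/36 − 1/68 = (17 − 9)/612 = 8/612 = 2/153 per hour.
Filling time = 1 ÷ (2/153) = 153/2 hours.

153/2 hours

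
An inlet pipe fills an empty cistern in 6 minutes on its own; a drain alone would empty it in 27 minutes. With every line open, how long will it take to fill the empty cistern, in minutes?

54/7 minutes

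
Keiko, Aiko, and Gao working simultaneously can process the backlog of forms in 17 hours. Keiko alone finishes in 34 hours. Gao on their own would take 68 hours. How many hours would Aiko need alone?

Combined rate is 1/17 per hour.
Known contribution: 1/34 + 1/68 = (2 + 1)/68 = 3/68 per hour.
So Aiko's rate is 1/17 − 3/68 = 1/68, meaning 68 hours alone.

68 hours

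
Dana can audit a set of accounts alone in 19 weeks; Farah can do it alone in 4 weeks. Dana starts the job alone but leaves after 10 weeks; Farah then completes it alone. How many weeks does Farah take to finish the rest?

36/19 weeks

In 10 weeks Dana does 10/19 of the job, leaving 9/19.
Farah works at 1/4 per week, so finishing takes 9/19 ÷ 1/4 = 36/19 weeks.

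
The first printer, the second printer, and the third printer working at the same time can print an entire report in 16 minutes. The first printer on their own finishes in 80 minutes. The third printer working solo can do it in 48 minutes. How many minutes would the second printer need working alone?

240/7 minutes

Combined rate is 1/16 per minute.
Known contribution: 1/80 + 1/48 = (3 + 5)/240 = 8/240 = 1/30 per minute.
So the second printer's rate is 1/16 − 1/30 = 7/240, meaning 240/7 minutes alone.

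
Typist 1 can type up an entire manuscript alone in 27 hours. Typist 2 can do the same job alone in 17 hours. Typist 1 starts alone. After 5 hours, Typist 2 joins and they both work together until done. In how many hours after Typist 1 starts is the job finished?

In the first 5 hours Typist 1 alone does 5/27 of the job, leaving 22/27.
Once everyone is working, combined rate: 1/27 + 1/17 = (17 + 27)/459 = 44/459 per hour.
Remaining 22/27 at 44/459 per hour takes 17/2 hours.
Total from the start = 5 + 17/2 = 27/2 hours.

27/2 hours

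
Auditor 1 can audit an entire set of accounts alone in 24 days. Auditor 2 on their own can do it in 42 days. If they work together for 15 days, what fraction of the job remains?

1/56

Combined rate: 1/24 + 1/42 = (7 + 4)/168 = 11/168 per day.
In 15 days they complete 15·11/168 = 55/56 of the job.
So 1/56 remains.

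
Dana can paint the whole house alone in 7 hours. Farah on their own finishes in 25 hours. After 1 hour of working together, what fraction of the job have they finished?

Combined rate: 1/7 + 1/25 = (25 + 7)/175 = 32/175 per hour.
In 1 hour they complete 1·32/175 = 32/175 of the job.

32/175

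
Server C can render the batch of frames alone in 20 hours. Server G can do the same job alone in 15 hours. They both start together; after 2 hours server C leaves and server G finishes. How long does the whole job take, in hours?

In the first 2 hours the combined rate is 7/60, so 7/30 of the job is done, leaving 23/30.
After server C leaves the rate is 1/15 per hour; the remaining 23/30 takes 23/2 hours.
Total = 2 + 23/2 = 27/2 hours.

27/2 hours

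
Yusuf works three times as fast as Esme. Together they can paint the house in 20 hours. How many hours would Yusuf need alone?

80/3 hours

Let Esme's rate be r; then Yusuf's rate is 3r, so together (3 + 1)r = 4r = 1/20.
Thus r = 1/80 per hour.
Esme alone: 80 hours; Yusuf alone: 80/3 hours.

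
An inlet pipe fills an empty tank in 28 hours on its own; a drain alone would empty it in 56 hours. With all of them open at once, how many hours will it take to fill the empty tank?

Net rate = 1/28 − 1/56 = (2 − 1)/56 = 1/56 per hour.
Filling time = 1 ÷ (1/56) = 56 hours.

56 hours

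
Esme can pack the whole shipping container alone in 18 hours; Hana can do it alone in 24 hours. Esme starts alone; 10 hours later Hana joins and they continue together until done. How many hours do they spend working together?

32/7 hours

In 10 hours Esme does 10/18 = 5/9 of the job, leaving 4/9.
Esme and Hana together work at 7/72 per hour, so finishing takes 4/9 ÷ 7/72 = 32/7 hours.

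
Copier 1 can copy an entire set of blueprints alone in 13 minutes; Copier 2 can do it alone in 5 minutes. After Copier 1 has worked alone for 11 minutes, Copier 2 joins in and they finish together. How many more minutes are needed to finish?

In 11 minutes Copier 1 does 11/13 of the job, leaving 2/13.
Copier 1 and Copier 2 together work at 18/65 per minute, so finishing takes 2/13 ÷ 18/65 = 5/9 minutes.

5/9 minutes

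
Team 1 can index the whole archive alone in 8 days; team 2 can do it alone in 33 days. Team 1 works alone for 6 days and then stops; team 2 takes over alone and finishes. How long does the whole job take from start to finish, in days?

57/4 days

In 6 days team 1 does 6/8 = 3/4 of the job, leaving 1/4.
Team 2 works at 1/33 per day, so finishing takes 1/4 ÷ 1/33 = 33/4 days.
Total time = 6 + 33/4 = 57/4 days.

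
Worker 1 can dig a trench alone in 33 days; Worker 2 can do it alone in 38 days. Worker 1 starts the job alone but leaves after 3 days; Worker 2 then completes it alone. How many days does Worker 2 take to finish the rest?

380/11 days

In 3 days Worker 1 does 3/33 = 1/11 of the job, leaving 10/11.
Worker 2 works at 1/38 per day, so finishing takes 10/11 ÷ 1/38 = 380/11 days.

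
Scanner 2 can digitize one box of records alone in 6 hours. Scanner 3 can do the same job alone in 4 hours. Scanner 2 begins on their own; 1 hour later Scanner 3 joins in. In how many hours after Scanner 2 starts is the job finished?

In the first 1 hour Scanner 2 alone does 1/6 of the job, leaving 5/6.
Once everyone is working, combined rate: 1/6 + 1/4 = (2 + 3)/12 = 5/12 per hour.
Remaining 5/6 at 5/12 per hour takes 2 hours.
Total from the start = 1 + 2 = 3 hours.

3 hours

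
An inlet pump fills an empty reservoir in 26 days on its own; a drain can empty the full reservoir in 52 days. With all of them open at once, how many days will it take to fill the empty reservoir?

Net rate = 1/26 − 1/52 = (2 − 1)/52 = 1/52 per day.
Filling time = 1 ÷ (1/52) = 52 days.

52 days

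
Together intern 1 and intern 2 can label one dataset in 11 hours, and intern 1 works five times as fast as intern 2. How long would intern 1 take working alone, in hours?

Let intern 2's rate be r; then intern 1's rate is 5r, so together (5 + 1)r = 6r = 1/11.
Thus r = 1/66 per hour.
Intern 2 alone: 66 hours; intern 1 alone: 66/5 hours.

66/5 hours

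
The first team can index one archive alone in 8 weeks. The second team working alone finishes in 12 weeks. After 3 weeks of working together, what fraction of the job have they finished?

Combined rate: 1/8 + 1/12 = (3 + 2)/24 = 5/24 per week.
In 3 weeks they complete 3·5/24 = 5/8 of the job.

5/8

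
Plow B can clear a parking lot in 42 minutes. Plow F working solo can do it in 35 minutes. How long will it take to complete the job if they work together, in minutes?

With two workers the combined time is the product over the sum: 42·35/(42+35) = 1470/77 = 210/11 minutes.

210/11 minutes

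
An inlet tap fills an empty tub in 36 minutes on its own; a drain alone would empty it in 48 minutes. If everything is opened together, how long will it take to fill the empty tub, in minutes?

144 minutes

Net rate = 1/36 − 1/48 = (4 − 3)/144 = 1/144 per minute.
Filling time = 1 ÷ (1/144) = 144 minutes.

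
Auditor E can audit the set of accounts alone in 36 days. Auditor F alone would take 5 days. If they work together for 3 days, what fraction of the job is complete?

41/60

Combined rate: 1/36 + 1/5 = (5 + 36)/180 = 41/180 per day.
In 3 days they complete 3·41/180 = 41/60 of the job.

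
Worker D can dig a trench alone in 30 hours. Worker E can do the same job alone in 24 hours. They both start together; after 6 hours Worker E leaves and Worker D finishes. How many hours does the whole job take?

45/2 hours

In the first 6 hours the combined rate is 3/40, so 9/20 of the job is done, leaving 11/20.
After Worker E leaves the rate is 1/30 per hour; the remaining 11/20 takes 33/2 hours.
Total = 6 + 33/2 = 45/2 hours.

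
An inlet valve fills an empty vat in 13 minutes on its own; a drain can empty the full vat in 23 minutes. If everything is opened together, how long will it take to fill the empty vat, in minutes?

299/10 minutes

Net rate = 1/13 − 1/23 = (23 − 13)/299 = 10/299 per minute.
Filling time = 1 ÷ (10/299) = 299/10 minutes.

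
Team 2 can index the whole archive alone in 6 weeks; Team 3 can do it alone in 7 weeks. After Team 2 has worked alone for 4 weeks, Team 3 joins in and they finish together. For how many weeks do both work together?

14/13 weeks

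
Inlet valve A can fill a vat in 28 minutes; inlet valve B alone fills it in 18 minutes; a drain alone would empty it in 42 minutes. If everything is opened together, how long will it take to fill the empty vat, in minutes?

Net rate = 1/28 + 1/18 − 1/42 = (9 + 14 − 6)/252 = 17/252 per minute.
Filling time = 1 ÷ (17/252) = 252/17 minutes.

252/17 minutes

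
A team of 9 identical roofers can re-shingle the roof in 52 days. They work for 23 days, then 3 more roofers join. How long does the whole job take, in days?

One roofer does 1/468 of the job per day.
After 23 days with 9 roofers, 23/52 is done (29/52 left).
With 12 roofers the rate is 12/468 = 1/39, so the rest takes 29/52 ÷ 1/39 = 87/4 days.
Total = 23 + 87/4 = 179/4 days.

179/4 days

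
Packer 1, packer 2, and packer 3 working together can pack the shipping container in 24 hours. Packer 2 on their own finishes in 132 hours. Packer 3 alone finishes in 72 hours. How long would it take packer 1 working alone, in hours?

Combined rate is 1/24 per hour.
Known contribution: 1/132 + 1/72 = (6 + 11)/792 = 17/792 per hour.
So packer 1's rate is 1/24 − 17/792 = 2/99, meaning 99/2 hours alone.

99/2 hours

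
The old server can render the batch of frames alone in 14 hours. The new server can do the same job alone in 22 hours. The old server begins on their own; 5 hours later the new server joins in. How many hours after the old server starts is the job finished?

21/2 hours

In the first 5 hours the old server alone does 5/14 of the job, leaving 9/14.
Once everyone is working, combined rate: 1/14 + 1/22 = (11 + 7)/154 = 18/154 = 9/77 per hour.
Remaining 9/14 at 9/77 per hour takes 11/2 hours.
Total from the start = 5 + 11/2 = 21/2 hours.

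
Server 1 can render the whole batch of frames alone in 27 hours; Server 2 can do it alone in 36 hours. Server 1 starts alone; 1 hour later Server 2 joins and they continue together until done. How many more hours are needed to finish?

In 1 hour Server 1 does 1/27 of the job, leaving 26/27.
Server 1 and Server 2 together work at 7/108 per hour, so finishing takes 26/27 ÷ 7/108 = 104/7 hours.

104/7 hours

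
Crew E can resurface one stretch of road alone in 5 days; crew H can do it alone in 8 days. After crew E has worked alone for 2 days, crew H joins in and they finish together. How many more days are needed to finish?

In 2 days crew E does 2/5 of the job, leaving 3/5.
Crew E and crew H together work at 13/40 per day, so finishing takes 3/5 ÷ 13/40 = 24/13 days.

24/13 days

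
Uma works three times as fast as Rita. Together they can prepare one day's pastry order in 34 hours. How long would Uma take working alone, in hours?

136/3 hours

Let Rita's rate be r; then Uma's rate is 3r, so together (3 + 1)r = 4r = 1/34.
Thus r = 1/136 per hour.
Rita alone: 136 hours; Uma alone: 136/3 hours.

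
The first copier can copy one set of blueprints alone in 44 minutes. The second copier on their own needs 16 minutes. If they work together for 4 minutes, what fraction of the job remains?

Combined rate: 1/44 + 1/16 = (4 + 11)/176 = 15/176 per minute.
In 4 minutes they complete 4·15/176 = 15/44 of the job.
So 29/44 remains.

29/44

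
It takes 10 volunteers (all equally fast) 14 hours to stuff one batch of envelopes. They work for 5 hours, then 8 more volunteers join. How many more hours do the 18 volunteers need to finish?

5 hours

One volunteer does 1/140 of the job per hour.
After 5 hours with 10 volunteers, 5/14 is done (9/14 left).
With 18 volunteers the rate is 18/140 = 9/70, so the rest takes 9/14 ÷ 9/70 = 5 hours.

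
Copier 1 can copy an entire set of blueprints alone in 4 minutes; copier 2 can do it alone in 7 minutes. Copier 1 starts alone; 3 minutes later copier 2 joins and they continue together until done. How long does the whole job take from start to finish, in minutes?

In 3 minutes copier 1 does 3/4 of the job, leaving 1/4.
Copier 1 and copier 2 together work at 11/28 per minute, so finishing takes 1/4 ÷ 11/28 = 7/11 minutes.
Total time = 3 + 7/11 = 40/11 minutes.

40/11 minutes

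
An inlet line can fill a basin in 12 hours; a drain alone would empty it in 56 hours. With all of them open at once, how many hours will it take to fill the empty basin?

168/11 hours

Net rate = 1/12 − 1/56 = (14 − 3)/168 = 11/168 per hour.
Filling time = 1 ÷ (11/168) = 168/11 hours.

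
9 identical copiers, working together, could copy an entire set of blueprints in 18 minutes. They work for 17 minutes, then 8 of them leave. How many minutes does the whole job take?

One copier does 1/162 of the job per minute.
After 17 minutes with 9 copiers, 17/18 is done (1/18 left).
With 1 copier the rate is 1/162, so the rest takes 1/18 ÷ 1/162 = 9 minutes.
Total = 17 + 9 = 26 minutes.

26 minutes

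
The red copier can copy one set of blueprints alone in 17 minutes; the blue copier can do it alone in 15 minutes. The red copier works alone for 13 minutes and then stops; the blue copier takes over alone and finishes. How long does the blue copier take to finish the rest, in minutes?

In 13 minutes the red copier does 13/17 of the job, leaving 4/17.
The blue copier works at 1/15 per minute, so finishing takes 4/17 ÷ 1/15 = 60/17 minutes.

60/17 minutes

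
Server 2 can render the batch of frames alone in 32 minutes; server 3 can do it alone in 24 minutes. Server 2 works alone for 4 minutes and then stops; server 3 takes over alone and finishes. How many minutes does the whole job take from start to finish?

25 minutes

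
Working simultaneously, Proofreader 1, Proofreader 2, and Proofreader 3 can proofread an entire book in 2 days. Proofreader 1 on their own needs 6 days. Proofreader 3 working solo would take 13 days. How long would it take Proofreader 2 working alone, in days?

39/10 days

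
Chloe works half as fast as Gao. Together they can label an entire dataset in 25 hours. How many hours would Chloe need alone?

75 hours

Let Gao's rate be r; then Chloe's rate is (1/2)r, so together (1/2 + 1)r = (3/2)r = 1/25.
Thus r = 2/75 per hour.
Gao alone: 75/2 hours; Chloe alone: 75 hours.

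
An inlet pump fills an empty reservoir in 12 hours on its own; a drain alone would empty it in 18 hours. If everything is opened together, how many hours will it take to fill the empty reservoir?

Net rate = 1/12 − 1/18 = (3 − 2)/36 = 1/36 per hour.
Filling time = 1 ÷ (1/36) = 36 hours.

36 hours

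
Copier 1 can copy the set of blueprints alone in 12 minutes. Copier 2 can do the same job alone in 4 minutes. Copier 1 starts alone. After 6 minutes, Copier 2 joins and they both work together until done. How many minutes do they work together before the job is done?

3/2 minutes

In the first 6 minutes Copier 1 alone does 6/12 = 1/2 of the job, leaving 1/2.
Once everyone is working, combined rate: 1/12 + 1/4 = (1 + 3)/12 = 4/12 = 1/3 per minute.
Remaining 1/2 at 1/3 per minute takes 3/2 minutes.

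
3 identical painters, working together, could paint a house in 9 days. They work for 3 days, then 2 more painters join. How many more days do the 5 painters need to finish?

One painter does 1/27 of the job per day.
After 3 days with 3 painters, 1/3 is done (2/3 left).
With 5 painters the rate is 5/27, so the rest takes 2/3 ÷ 5/27 = 18/5 days.

18/5 days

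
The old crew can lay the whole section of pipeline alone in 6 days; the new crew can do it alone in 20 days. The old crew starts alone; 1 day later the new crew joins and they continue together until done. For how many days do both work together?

50/13 days

In 1 day the old crew does 1/6 of the job, leaving 5/6.
The old crew and the new crew together work at 13/60 per day, so finishing takes 5/6 ÷ 13/60 = 50/13 days.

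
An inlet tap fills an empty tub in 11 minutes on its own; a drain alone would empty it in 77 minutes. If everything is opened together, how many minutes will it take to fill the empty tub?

77/6 minutes

Net rate = 1/11 − 1/77 = (7 − 1)/77 = 6/77 per minute.
Filling time = 1 ÷ (6/77) = 77/6 minutes.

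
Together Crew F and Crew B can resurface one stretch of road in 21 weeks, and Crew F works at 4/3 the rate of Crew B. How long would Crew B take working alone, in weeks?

Let Crew B's rate be r; then Crew F's rate is (4/3)r, so together (4/3 + 1)r = (7/3)r = 1/21.
Thus r = 1/49 per week.
Crew B alone: 49 weeks; Crew F alone: 147/4 weeks.

49 weeks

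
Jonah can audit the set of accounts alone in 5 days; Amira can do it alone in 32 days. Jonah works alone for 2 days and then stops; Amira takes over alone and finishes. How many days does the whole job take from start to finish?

106/5 days

In 2 days Jonah does 2/5 of the job, leaving 3/5.
Amira works at 1/32 per day, so finishing takes 3/5 ÷ 1/32 = 96/5 days.
Total time = 2 + 96/5 = 106/5 days.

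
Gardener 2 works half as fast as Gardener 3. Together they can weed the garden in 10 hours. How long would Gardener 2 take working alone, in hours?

30 hours

Let Gardener 3's rate be r; then Gardener 2's rate is (1/2)r, so together (1/2 + 1)r = (3/2)r = 1/10.
Thus r = 1/15 per hour.
Gardener 3 alone: 15 hours; Gardener 2 alone: 30 hours.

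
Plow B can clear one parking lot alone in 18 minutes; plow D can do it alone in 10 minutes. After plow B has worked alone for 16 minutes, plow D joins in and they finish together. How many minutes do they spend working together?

In 16 minutes plow B does 16/18 = 8/9 of the job, leaving 1/9.
Plow B and plow D together work at 7/45 per minute, so finishing takes 1/9 ÷ 7/45 = 5/7 minutes.

5/7 minutes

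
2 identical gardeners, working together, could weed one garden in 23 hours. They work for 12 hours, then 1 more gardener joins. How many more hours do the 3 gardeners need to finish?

One gardener does 1/46 of the job per hour.
After 12 hours with 2 gardeners, 12/23 is done (11/23 left).
With 3 gardeners the rate is 3/46, so the rest takes 11/23 ÷ 3/46 = 22/3 hours.

22/3 hours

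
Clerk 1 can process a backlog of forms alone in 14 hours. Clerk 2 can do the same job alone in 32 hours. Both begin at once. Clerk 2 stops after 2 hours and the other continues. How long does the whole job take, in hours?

In the first 2 hours the combined rate is 23/224, so 23/112 of the job is done, leaving 89/112.
After Clerk 2 leaves the rate is 1/14 per hour; the remaining 89/112 takes 89/8 hours.
Total = 2 + 89/8 = 105/8 hours.

105/8 hours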